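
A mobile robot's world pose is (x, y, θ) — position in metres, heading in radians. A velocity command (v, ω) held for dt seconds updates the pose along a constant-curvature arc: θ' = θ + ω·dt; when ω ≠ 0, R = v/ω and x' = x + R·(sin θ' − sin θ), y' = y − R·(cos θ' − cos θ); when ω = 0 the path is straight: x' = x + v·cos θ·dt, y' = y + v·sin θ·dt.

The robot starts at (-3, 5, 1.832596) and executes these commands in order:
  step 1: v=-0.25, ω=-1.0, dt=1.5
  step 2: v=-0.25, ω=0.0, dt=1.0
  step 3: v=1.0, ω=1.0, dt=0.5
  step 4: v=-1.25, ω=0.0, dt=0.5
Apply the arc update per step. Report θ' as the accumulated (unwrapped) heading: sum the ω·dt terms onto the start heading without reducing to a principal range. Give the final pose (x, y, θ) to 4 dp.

step 1: θ'=0.3326 (R=0.2500) → pose (-3.1599, 4.6990, 0.3326)
step 2: θ'=0.3326 (straight) → pose (-3.3962, 4.6174, 0.3326)
step 3: θ'=0.8326 (R=1.0000) → pose (-2.9830, 4.8896, 0.8326)
step 4: θ'=0.8326 (straight) → pose (-3.4036, 4.4273, 0.8326)

(-3.4036, 4.4273, 0.8326)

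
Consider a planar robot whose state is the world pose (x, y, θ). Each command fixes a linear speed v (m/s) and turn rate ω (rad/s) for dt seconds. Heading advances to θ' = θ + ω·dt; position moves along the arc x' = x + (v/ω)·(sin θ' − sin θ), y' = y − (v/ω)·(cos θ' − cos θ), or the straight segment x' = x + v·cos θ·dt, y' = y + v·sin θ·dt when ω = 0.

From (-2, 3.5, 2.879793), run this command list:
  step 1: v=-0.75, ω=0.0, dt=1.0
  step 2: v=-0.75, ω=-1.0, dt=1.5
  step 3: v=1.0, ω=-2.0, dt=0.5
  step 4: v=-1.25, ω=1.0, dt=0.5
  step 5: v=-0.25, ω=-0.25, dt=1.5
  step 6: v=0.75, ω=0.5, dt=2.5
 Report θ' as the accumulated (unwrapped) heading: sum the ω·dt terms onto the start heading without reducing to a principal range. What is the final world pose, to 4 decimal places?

step 1: θ'=2.8798 (straight) → pose (-1.2756, 3.3059, 2.8798)
step 2: θ'=1.3798 (R=0.7500) → pose (-0.7333, 2.4391, 1.3798)
step 3: θ'=0.3798 (R=-0.5000) → pose (-0.4278, 2.8085, 0.3798)
step 4: θ'=0.8798 (R=-1.2500) → pose (-0.9276, 2.4442, 0.8798)
step 5: θ'=0.5048 (R=1.0000) → pose (-1.2146, 2.2063, 0.5048)
step 6: θ'=1.7548 (R=1.5000) → pose (-0.4654, 3.7936, 1.7548)

(-0.4654, 3.7936, 1.7548)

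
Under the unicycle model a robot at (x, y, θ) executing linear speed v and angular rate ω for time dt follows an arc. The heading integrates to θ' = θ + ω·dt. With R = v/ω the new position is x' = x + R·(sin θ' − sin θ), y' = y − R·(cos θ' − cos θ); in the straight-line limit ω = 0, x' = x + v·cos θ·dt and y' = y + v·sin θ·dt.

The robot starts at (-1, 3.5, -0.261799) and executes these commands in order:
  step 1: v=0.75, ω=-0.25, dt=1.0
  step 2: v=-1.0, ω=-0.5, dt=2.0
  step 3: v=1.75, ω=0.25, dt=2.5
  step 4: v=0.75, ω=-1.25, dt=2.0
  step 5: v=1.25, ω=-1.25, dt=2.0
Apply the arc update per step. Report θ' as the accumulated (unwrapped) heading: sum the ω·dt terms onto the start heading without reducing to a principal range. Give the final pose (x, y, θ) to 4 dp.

step 1: θ'=-0.5118 (R=-3.0000) → pose (-0.3072, 3.2178, -0.5118)
step 2: θ'=-1.5118 (R=2.0000) → pose (-1.3242, 4.8436, -1.5118)
step 3: θ'=-0.8868 (R=7.0000) → pose (0.2382, 0.8331, -0.8868)
step 4: θ'=-3.3868 (R=-0.6000) → pose (-0.3725, -0.1281, -3.3868)
step 5: θ'=-5.8868 (R=-1.0000) → pose (-0.5158, 1.7644, -5.8868)

(-0.5158, 1.7644, -5.8868)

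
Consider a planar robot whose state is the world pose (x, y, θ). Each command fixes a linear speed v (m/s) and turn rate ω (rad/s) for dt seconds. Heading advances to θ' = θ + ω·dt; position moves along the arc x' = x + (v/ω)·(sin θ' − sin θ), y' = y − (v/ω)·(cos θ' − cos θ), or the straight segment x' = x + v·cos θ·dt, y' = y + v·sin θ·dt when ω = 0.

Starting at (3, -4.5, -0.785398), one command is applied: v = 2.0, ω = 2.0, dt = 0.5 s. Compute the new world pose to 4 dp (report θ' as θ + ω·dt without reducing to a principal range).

(3.9201, -4.7700, 0.2146)

θ' = -0.7854 + 2.0·0.5 = 0.2146
R = v/ω = 2.0/2.0 = 1.0000
x' = 3 + 1.0000·(sin 0.2146 − sin -0.7854) = 3.9201
y' = -4.5 − 1.0000·(cos 0.2146 − cos -0.7854) = -4.7700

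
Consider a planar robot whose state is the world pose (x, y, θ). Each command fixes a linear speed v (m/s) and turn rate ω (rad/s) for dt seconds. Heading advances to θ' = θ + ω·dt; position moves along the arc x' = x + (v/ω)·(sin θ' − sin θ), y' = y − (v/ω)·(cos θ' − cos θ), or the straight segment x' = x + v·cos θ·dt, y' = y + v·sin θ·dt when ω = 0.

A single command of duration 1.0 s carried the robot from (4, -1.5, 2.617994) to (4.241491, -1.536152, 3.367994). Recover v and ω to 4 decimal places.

v = -0.2500, ω = 0.7500

Δθ = 3.367994 − 2.617994 = 0.750000
ω = Δθ/dt = 0.750000/1.0 = 0.7500
R = Δx/(sin θ' − sin θ) = -0.3333
v = R·ω = -0.3333·0.7500 = -0.2500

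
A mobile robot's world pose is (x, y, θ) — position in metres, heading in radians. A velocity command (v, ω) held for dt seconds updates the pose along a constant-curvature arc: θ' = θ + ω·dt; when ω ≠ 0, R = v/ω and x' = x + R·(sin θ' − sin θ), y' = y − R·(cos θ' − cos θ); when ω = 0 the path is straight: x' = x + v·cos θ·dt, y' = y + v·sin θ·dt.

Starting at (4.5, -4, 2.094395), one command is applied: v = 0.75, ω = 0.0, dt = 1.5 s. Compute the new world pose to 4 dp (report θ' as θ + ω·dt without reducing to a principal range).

θ' = 2.0944 + 0.0·1.5 = 2.0944
ω = 0 → straight: x' = 4.5 + 0.75·cos(2.0944)·1.5 = 3.9375
y' = -4 + 0.75·sin(2.0944)·1.5 = -3.0257

(3.9375, -3.0257, 2.0944)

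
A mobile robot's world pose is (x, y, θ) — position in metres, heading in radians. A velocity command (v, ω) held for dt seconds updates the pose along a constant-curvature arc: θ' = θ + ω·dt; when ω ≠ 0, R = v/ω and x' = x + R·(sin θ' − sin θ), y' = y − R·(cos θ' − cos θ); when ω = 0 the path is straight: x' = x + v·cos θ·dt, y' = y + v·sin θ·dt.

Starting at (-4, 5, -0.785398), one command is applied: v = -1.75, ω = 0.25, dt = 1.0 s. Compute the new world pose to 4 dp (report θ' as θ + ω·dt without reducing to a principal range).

θ' = -0.7854 + 0.25·1.0 = -0.5354
R = v/ω = -1.75/0.25 = -7.0000
x' = -4 + -7.0000·(sin -0.5354 − sin -0.7854) = -5.3785
y' = 5 − -7.0000·(cos -0.5354 − cos -0.7854) = 6.0707

(-5.3785, 6.0707, -0.5354)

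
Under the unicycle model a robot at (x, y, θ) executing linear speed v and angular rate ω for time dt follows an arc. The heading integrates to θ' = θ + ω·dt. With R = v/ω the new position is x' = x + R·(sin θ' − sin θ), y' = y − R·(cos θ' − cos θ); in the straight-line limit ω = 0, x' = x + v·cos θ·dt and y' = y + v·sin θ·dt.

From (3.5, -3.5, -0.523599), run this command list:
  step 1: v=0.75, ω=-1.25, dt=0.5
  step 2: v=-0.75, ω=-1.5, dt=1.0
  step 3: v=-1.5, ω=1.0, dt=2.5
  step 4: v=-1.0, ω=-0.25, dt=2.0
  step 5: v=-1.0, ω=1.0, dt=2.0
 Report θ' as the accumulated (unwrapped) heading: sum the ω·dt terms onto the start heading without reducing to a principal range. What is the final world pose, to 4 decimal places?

step 1: θ'=-1.1486 (R=-0.6000) → pose (3.7473, -3.7738, -1.1486)
step 2: θ'=-2.6486 (R=0.5000) → pose (3.9668, -3.1284, -2.6486)
step 3: θ'=-0.1486 (R=-1.5000) → pose (3.4790, -0.3236, -0.1486)
step 4: θ'=-0.6486 (R=4.0000) → pose (1.6549, 0.4446, -0.6486)
step 5: θ'=1.3514 (R=-1.0000) → pose (0.0748, -0.1347, 1.3514)

(0.0748, -0.1347, 1.3514)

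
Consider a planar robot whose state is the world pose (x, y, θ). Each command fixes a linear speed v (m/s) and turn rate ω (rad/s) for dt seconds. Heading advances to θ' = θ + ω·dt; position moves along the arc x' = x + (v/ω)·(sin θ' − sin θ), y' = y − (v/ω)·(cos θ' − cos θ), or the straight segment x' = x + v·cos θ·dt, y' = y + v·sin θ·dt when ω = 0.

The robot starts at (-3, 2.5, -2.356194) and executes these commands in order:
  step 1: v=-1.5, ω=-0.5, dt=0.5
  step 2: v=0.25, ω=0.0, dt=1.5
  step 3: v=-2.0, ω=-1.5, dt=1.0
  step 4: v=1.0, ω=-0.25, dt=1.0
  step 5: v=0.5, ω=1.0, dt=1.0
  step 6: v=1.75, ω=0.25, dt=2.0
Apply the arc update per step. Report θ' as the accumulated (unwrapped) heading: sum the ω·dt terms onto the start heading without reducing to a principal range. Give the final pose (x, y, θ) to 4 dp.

step 1: θ'=-2.6062 (R=3.0000) → pose (-2.4092, 2.9589, -2.6062)
step 2: θ'=-2.6062 (straight) → pose (-2.7318, 2.7676, -2.6062)
step 3: θ'=-4.1062 (R=1.3333) → pose (-0.9557, 2.3805, -4.1062)
step 4: θ'=-4.3562 (R=-4.0000) → pose (-1.4174, 3.2646, -4.3562)
step 5: θ'=-3.3562 (R=0.5000) → pose (-1.7795, 3.5788, -3.3562)
step 6: θ'=-2.8562 (R=7.0000) → pose (-5.2410, 3.4562, -2.8562)

(-5.2410, 3.4562, -2.8562)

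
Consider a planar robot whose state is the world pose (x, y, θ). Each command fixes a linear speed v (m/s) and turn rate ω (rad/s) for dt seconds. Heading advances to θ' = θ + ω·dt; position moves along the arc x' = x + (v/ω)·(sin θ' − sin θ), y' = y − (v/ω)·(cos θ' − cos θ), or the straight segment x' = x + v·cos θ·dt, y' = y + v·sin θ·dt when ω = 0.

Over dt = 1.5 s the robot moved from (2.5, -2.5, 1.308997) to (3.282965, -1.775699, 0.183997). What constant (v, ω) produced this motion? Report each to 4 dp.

Δθ = 0.183997 − 1.308997 = -1.125000
ω = Δθ/dt = -1.125000/1.5 = -0.7500
R = Δx/(sin θ' − sin θ) = -1.0000
v = R·ω = -1.0000·-0.7500 = 0.7500

v = 0.7500, ω = -0.7500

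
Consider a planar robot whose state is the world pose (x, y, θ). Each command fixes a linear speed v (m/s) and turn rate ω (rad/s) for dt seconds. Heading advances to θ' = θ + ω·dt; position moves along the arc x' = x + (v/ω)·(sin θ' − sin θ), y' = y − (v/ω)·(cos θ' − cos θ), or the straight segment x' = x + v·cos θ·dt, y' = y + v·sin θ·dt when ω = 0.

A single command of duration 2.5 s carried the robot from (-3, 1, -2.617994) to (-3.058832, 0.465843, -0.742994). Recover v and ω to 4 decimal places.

Δθ = -0.742994 − -2.617994 = 1.875000
ω = Δθ/dt = 1.875000/2.5 = 0.7500
R = −Δy/(cos θ' − cos θ) = 0.3333
v = R·ω = 0.3333·0.7500 = 0.2500

v = 0.2500, ω = 0.7500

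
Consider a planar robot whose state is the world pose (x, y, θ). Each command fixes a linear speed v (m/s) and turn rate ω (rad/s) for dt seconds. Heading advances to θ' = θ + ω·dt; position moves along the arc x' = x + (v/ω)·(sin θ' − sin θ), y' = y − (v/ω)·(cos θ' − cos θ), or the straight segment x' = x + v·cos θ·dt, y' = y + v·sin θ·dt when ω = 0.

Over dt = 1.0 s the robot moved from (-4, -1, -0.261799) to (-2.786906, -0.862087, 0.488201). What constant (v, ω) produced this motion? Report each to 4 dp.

Δθ = 0.488201 − -0.261799 = 0.750000
ω = Δθ/dt = 0.750000/1.0 = 0.7500
R = Δx/(sin θ' − sin θ) = 1.6667
v = R·ω = 1.6667·0.7500 = 1.2500

v = 1.2500, ω = 0.7500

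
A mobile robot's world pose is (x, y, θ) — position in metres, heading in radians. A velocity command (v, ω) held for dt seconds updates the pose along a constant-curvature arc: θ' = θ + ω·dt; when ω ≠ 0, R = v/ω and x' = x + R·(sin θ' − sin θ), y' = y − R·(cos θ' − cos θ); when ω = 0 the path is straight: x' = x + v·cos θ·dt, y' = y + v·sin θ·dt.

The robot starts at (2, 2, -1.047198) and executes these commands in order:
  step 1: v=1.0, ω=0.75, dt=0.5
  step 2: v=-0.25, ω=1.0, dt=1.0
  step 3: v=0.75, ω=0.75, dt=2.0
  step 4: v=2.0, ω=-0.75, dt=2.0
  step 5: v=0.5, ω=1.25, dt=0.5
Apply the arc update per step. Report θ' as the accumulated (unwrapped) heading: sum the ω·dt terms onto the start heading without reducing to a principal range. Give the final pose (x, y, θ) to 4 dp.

(4.6512, 6.2148, 0.9528)

step 1: θ'=-0.6722 (R=1.3333) → pose (2.3244, 1.6234, -0.6722)
step 2: θ'=0.3278 (R=-0.2500) → pose (2.0883, 1.6645, 0.3278)
step 3: θ'=1.8278 (R=1.0000) → pose (2.7334, 2.8654, 1.8278)
step 4: θ'=0.3278 (R=-2.6667) → pose (4.4540, 6.0679, 0.3278)
step 5: θ'=0.9528 (R=0.4000) → pose (4.6512, 6.2148, 0.9528)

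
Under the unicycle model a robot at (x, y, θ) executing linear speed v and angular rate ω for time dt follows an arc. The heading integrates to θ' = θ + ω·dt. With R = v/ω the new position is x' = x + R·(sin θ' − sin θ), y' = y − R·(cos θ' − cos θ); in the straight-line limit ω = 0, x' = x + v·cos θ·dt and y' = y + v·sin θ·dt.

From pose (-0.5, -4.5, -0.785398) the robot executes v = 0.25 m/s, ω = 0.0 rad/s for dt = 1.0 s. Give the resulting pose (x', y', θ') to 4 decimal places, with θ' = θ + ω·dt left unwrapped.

θ' = -0.7854 + 0.0·1.0 = -0.7854
ω = 0 → straight: x' = -0.5 + 0.25·cos(-0.7854)·1.0 = -0.3232
y' = -4.5 + 0.25·sin(-0.7854)·1.0 = -4.6768

(-0.3232, -4.6768, -0.7854)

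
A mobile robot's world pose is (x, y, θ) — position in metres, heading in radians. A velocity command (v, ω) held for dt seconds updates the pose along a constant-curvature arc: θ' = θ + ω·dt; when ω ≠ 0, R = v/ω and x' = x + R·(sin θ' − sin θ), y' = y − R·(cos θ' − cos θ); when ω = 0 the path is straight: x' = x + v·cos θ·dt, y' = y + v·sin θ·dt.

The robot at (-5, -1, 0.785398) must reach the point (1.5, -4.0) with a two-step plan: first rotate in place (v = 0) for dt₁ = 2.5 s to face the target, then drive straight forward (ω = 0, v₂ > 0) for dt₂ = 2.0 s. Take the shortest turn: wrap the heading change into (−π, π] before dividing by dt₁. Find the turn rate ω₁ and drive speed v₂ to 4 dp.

ω₁ = -0.4871, v₂ = 3.5795

heading to target = atan2(-4−-1, 1.5−-5) = -0.4324
Δθ = wrap(-0.4324 − 0.7854) = -1.2178; ω₁ = Δθ/dt₁ = -0.4871
distance = √((1.5−-5)² + (-4−-1)²) = 7.1589; v₂ = distance/dt₂ = 3.5795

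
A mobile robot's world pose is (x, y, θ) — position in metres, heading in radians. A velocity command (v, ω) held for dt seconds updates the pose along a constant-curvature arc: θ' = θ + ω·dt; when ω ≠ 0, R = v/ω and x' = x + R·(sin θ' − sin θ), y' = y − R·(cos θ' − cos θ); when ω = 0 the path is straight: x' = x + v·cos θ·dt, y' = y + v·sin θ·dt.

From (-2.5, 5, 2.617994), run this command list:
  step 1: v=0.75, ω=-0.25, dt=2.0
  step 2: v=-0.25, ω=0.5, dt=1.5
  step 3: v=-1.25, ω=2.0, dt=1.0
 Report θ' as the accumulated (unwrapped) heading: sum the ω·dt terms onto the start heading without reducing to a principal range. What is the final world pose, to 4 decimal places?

step 1: θ'=2.1180 (R=-3.0000) → pose (-3.5620, 6.0372, 2.1180)
step 2: θ'=2.8680 (R=-0.5000) → pose (-3.2701, 5.8159, 2.8680)
step 3: θ'=4.8680 (R=-0.6250) → pose (-2.4837, 6.5145, 4.8680)

(-2.4837, 6.5145, 4.8680)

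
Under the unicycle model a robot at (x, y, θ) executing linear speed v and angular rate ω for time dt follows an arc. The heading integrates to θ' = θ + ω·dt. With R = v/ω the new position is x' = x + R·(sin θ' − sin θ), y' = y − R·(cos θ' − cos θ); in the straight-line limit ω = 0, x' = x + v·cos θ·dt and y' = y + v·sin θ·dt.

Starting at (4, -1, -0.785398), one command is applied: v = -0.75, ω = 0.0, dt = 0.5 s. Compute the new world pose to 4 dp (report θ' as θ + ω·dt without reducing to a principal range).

(3.7348, -0.7348, -0.7854)

θ' = -0.7854 + 0.0·0.5 = -0.7854
ω = 0 → straight: x' = 4 + -0.75·cos(-0.7854)·0.5 = 3.7348
y' = -1 + -0.75·sin(-0.7854)·0.5 = -0.7348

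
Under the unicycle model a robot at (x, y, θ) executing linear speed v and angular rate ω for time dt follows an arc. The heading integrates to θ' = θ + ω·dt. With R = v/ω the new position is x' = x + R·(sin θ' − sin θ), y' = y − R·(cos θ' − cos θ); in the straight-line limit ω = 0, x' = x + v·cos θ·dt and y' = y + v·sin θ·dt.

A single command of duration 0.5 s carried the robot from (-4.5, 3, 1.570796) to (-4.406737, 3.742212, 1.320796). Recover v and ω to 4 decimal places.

Δθ = 1.320796 − 1.570796 = -0.250000
ω = Δθ/dt = -0.250000/0.5 = -0.5000
R = −Δy/(cos θ' − cos θ) = -3.0000
v = R·ω = -3.0000·-0.5000 = 1.5000

v = 1.5000, ω = -0.5000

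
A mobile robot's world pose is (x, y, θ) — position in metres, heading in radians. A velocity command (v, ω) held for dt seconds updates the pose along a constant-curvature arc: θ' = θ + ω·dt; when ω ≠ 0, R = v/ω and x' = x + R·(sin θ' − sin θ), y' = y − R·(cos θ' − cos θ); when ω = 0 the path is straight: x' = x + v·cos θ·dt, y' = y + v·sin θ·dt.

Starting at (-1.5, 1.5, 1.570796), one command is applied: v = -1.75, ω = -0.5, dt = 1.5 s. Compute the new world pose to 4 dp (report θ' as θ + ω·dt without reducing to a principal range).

θ' = 1.5708 + -0.5·1.5 = 0.8208
R = v/ω = -1.75/-0.5 = 3.5000
x' = -1.5 + 3.5000·(sin 0.8208 − sin 1.5708) = -2.4391
y' = 1.5 − 3.5000·(cos 0.8208 − cos 1.5708) = -0.8857

(-2.4391, -0.8857, 0.8208)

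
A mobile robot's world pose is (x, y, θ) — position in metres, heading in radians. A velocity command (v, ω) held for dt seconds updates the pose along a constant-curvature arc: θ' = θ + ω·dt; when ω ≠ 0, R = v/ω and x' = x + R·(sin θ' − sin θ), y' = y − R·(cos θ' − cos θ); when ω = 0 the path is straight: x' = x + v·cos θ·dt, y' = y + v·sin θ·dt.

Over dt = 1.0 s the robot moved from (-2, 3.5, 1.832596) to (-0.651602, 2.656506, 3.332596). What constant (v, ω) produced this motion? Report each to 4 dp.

Δθ = 3.332596 − 1.832596 = 1.500000
ω = Δθ/dt = 1.500000/1.0 = 1.5000
R = Δx/(sin θ' − sin θ) = -1.1667
v = R·ω = -1.1667·1.5000 = -1.7500

v = -1.7500, ω = 1.5000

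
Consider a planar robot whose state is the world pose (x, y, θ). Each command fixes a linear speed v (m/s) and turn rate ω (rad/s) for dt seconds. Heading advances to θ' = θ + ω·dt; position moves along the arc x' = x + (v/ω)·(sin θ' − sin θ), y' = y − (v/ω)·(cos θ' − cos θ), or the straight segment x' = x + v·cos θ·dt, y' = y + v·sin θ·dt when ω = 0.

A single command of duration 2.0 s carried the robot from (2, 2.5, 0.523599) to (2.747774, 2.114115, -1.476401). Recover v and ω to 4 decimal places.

Δθ = -1.476401 − 0.523599 = -2.000000
ω = Δθ/dt = -2.000000/2.0 = -1.0000
R = Δx/(sin θ' − sin θ) = -0.5000
v = R·ω = -0.5000·-1.0000 = 0.5000

v = 0.5000, ω = -1.0000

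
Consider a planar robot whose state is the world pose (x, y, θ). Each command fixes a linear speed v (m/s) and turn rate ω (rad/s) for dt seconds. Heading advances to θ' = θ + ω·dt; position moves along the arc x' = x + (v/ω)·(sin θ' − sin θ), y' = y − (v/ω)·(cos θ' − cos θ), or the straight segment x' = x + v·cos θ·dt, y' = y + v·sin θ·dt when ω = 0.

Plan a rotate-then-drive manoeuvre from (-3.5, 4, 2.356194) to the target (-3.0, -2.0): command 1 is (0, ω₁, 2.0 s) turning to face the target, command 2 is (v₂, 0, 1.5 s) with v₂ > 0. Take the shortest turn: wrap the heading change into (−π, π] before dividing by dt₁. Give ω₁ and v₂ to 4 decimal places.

ω₁ = 1.2197, v₂ = 4.0139

heading to target = atan2(-2−4, -3−-3.5) = -1.4877
Δθ = wrap(-1.4877 − 2.3562) = 2.4393; ω₁ = Δθ/dt₁ = 1.2197
distance = √((-3−-3.5)² + (-2−4)²) = 6.0208; v₂ = distance/dt₂ = 4.0139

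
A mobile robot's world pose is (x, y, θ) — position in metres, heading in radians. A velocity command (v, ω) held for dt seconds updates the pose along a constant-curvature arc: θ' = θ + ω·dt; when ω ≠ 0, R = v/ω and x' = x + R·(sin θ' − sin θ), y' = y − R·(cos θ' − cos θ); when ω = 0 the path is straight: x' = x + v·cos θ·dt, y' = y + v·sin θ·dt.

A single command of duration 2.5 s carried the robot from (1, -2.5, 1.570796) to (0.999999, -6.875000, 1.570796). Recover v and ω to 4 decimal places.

v = -1.7500, ω = 0.0000

Δθ = 1.570796 − 1.570796 = 0.000000
ω = Δθ/dt = 0.000000/2.5 = 0.0000
ω = 0 → v = (Δx·cos θ + Δy·sin θ)/dt = -1.7500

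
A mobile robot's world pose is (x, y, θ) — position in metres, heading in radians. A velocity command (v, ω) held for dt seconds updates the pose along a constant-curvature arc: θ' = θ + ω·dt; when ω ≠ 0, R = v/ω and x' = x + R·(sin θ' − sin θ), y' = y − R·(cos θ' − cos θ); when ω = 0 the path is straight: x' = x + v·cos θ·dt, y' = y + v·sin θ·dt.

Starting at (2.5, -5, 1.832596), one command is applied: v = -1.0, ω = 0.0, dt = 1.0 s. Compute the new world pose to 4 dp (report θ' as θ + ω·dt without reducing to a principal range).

(2.7588, -5.9659, 1.8326)

θ' = 1.8326 + 0.0·1.0 = 1.8326
ω = 0 → straight: x' = 2.5 + -1.0·cos(1.8326)·1.0 = 2.7588
y' = -5 + -1.0·sin(1.8326)·1.0 = -5.9659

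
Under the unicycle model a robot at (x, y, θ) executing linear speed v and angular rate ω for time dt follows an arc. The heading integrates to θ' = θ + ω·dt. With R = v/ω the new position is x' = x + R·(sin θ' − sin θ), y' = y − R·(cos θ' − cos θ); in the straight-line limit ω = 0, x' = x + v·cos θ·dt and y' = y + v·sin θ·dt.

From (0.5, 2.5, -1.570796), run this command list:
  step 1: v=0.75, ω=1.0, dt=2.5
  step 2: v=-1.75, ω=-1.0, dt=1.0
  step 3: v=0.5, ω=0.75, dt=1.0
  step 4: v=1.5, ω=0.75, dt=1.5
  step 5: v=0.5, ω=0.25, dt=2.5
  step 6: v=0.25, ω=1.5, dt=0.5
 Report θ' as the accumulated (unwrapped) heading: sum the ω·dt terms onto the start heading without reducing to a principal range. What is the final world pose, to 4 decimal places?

(0.7267, 4.6093, 3.1792)

step 1: θ'=0.9292 (R=0.7500) → pose (1.8509, 2.0511, 0.9292)
step 2: θ'=-0.0708 (R=1.7500) → pose (0.3251, 1.3529, -0.0708)
step 3: θ'=0.6792 (R=0.6667) → pose (0.7910, 1.4991, 0.6792)
step 4: θ'=1.8042 (R=2.0000) → pose (1.4804, 3.5179, 1.8042)
step 5: θ'=2.4292 (R=2.0000) → pose (0.8419, 4.5689, 2.4292)
step 6: θ'=3.1792 (R=0.1667) → pose (0.7267, 4.6093, 3.1792)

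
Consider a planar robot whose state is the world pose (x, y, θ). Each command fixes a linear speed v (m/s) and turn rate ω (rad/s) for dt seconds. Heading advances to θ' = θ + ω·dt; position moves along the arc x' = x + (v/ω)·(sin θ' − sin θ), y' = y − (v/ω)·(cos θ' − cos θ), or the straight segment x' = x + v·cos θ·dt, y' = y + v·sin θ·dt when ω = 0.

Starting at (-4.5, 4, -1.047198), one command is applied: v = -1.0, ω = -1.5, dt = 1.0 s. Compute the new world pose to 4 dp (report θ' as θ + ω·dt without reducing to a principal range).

θ' = -1.0472 + -1.5·1.0 = -2.5472
R = v/ω = -1.0/-1.5 = 0.6667
x' = -4.5 + 0.6667·(sin -2.5472 − sin -1.0472) = -4.2960
y' = 4 − 0.6667·(cos -2.5472 − cos -1.0472) = 4.8857

(-4.2960, 4.8857, -2.5472)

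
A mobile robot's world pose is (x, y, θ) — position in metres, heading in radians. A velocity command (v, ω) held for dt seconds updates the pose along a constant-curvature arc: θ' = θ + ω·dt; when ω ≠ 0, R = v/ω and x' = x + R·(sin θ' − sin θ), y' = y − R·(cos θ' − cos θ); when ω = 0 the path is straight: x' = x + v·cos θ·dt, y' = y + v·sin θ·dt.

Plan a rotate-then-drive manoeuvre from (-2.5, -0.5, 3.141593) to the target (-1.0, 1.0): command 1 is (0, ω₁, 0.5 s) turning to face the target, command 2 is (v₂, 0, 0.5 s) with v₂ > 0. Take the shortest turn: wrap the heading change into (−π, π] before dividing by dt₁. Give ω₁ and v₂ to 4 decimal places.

ω₁ = -4.7124, v₂ = 4.2426

heading to target = atan2(1−-0.5, -1−-2.5) = 0.7854
Δθ = wrap(0.7854 − 3.1416) = -2.3562; ω₁ = Δθ/dt₁ = -4.7124
distance = √((-1−-2.5)² + (1−-0.5)²) = 2.1213; v₂ = distance/dt₂ = 4.2426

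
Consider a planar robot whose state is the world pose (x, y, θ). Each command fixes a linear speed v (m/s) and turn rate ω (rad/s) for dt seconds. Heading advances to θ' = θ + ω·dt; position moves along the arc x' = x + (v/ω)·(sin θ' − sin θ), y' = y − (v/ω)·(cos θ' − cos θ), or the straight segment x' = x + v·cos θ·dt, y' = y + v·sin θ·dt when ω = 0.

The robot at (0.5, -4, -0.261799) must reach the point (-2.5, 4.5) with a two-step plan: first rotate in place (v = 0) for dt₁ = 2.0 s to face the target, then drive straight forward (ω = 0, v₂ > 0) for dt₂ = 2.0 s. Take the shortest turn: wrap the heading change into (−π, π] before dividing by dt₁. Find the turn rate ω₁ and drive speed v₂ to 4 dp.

ω₁ = 1.0859, v₂ = 4.5069

heading to target = atan2(4.5−-4, -2.5−0.5) = 1.9101
Δθ = wrap(1.9101 − -0.2618) = 2.1719; ω₁ = Δθ/dt₁ = 1.0859
distance = √((-2.5−0.5)² + (4.5−-4)²) = 9.0139; v₂ = distance/dt₂ = 4.5069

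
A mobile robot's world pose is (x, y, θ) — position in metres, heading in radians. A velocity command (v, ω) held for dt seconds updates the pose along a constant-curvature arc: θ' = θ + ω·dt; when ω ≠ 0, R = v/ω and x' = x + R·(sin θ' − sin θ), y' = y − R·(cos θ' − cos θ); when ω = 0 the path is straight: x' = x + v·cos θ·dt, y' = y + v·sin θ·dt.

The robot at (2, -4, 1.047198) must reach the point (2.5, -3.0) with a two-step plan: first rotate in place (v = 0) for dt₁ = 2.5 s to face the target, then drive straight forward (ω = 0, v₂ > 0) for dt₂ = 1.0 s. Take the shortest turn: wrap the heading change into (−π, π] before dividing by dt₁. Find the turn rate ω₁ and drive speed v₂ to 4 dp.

ω₁ = 0.0240, v₂ = 1.1180

heading to target = atan2(-3−-4, 2.5−2) = 1.1071
Δθ = wrap(1.1071 − 1.0472) = 0.0600; ω₁ = Δθ/dt₁ = 0.0240
distance = √((2.5−2)² + (-3−-4)²) = 1.1180; v₂ = distance/dt₂ = 1.1180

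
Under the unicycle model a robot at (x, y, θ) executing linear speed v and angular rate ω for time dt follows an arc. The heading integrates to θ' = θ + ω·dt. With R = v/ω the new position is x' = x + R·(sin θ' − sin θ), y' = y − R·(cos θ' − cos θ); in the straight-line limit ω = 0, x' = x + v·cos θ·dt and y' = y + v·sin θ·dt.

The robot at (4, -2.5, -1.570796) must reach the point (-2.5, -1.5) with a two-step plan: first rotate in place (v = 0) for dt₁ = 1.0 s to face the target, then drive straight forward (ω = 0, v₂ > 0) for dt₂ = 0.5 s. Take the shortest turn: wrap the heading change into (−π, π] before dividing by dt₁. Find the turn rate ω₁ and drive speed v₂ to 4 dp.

heading to target = atan2(-1.5−-2.5, -2.5−4) = 2.9889
Δθ = wrap(2.9889 − -1.5708) = -1.7234; ω₁ = Δθ/dt₁ = -1.7234
distance = √((-2.5−4)² + (-1.5−-2.5)²) = 6.5765; v₂ = distance/dt₂ = 13.1529

ω₁ = -1.7234, v₂ = 13.1529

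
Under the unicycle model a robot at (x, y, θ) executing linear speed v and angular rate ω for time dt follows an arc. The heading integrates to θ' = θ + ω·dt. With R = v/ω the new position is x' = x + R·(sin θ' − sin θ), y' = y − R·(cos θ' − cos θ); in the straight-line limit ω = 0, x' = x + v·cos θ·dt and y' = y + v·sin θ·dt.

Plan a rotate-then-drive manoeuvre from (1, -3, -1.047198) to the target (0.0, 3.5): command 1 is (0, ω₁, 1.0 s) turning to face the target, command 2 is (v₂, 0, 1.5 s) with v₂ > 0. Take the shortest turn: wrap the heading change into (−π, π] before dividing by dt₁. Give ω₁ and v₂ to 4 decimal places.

ω₁ = 2.7706, v₂ = 4.3843

heading to target = atan2(3.5−-3, 0−1) = 1.7234
Δθ = wrap(1.7234 − -1.0472) = 2.7706; ω₁ = Δθ/dt₁ = 2.7706
distance = √((0−1)² + (3.5−-3)²) = 6.5765; v₂ = distance/dt₂ = 4.3843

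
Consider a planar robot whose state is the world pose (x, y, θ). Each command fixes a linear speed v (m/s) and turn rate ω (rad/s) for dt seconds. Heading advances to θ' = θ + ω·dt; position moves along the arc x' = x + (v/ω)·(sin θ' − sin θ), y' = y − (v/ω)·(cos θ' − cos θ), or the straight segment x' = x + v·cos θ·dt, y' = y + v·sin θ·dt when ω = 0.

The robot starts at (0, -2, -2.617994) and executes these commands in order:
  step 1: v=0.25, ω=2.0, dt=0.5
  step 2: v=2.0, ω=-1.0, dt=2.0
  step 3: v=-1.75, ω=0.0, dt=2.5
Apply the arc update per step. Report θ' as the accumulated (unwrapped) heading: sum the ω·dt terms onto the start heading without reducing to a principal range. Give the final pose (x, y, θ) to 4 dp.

step 1: θ'=-1.6180 (R=0.1250) → pose (-0.0624, -2.1024, -1.6180)
step 2: θ'=-3.6180 (R=-2.0000) → pose (-2.9773, -3.7853, -3.6180)
step 3: θ'=-3.6180 (straight) → pose (0.9105, -5.7916, -3.6180)

(0.9105, -5.7916, -3.6180)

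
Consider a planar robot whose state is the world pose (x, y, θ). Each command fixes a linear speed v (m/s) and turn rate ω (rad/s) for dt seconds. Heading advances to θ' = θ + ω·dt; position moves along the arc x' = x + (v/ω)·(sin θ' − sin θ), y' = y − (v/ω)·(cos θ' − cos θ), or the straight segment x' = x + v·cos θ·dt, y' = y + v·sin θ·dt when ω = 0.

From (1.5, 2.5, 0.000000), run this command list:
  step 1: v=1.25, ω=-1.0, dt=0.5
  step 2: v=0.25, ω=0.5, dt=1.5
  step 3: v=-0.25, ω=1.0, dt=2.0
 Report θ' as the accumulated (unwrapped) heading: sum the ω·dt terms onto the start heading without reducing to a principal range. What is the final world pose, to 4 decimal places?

(2.3300, 1.9020, 2.2500)

step 1: θ'=-0.5000 (R=-1.2500) → pose (2.0993, 2.3470, -0.5000)
step 2: θ'=0.2500 (R=0.5000) → pose (2.4627, 2.3013, 0.2500)
step 3: θ'=2.2500 (R=-0.2500) → pose (2.3300, 1.9020, 2.2500)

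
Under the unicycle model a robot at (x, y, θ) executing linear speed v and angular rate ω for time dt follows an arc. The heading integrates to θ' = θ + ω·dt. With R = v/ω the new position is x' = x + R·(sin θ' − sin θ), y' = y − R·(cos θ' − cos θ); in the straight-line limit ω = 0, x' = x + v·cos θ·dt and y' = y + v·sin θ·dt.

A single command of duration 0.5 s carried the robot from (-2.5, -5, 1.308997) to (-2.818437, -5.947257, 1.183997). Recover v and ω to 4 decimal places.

Δθ = 1.183997 − 1.308997 = -0.125000
ω = Δθ/dt = -0.125000/0.5 = -0.2500
R = −Δy/(cos θ' − cos θ) = 8.0000
v = R·ω = 8.0000·-0.2500 = -2.0000

v = -2.0000, ω = -0.2500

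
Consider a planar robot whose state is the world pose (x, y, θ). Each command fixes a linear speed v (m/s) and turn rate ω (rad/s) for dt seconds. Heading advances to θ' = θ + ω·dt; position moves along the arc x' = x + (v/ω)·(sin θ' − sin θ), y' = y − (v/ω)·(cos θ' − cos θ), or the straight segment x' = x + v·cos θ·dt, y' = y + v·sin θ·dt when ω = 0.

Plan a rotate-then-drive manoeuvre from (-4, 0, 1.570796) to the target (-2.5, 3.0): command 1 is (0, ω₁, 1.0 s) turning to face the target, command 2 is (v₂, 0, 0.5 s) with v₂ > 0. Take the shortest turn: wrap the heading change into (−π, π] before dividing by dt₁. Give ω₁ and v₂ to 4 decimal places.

ω₁ = -0.4636, v₂ = 6.7082

heading to target = atan2(3−0, -2.5−-4) = 1.1071
Δθ = wrap(1.1071 − 1.5708) = -0.4636; ω₁ = Δθ/dt₁ = -0.4636
distance = √((-2.5−-4)² + (3−0)²) = 3.3541; v₂ = distance/dt₂ = 6.7082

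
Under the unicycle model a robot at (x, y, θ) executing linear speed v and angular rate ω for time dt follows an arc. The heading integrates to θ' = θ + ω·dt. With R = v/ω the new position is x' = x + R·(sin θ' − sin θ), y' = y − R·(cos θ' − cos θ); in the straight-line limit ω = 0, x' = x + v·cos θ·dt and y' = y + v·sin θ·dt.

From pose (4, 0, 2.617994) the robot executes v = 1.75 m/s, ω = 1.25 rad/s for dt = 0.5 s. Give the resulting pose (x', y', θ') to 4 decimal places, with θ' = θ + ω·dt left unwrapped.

(3.1583, 0.1804, 3.2430)

θ' = 2.6180 + 1.25·0.5 = 3.2430
R = v/ω = 1.75/1.25 = 1.4000
x' = 4 + 1.4000·(sin 3.2430 − sin 2.6180) = 3.1583
y' = 0 − 1.4000·(cos 3.2430 − cos 2.6180) = 0.1804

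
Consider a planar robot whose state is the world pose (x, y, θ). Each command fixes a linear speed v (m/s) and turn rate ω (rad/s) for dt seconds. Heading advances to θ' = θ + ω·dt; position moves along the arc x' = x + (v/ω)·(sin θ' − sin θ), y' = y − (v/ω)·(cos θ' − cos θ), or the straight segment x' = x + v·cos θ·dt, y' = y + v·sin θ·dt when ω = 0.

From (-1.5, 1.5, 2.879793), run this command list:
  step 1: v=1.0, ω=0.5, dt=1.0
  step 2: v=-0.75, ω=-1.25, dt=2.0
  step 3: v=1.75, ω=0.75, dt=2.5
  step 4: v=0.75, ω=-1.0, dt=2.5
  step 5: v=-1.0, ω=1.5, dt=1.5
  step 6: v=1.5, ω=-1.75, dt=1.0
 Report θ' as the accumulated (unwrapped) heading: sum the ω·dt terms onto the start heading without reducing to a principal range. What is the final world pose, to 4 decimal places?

(-3.0156, 5.7470, 0.7548)

step 1: θ'=3.3798 (R=2.0000) → pose (-2.4895, 1.5117, 3.3798)
step 2: θ'=0.8798 (R=0.6000) → pose (-1.8856, 0.5462, 0.8798)
step 3: θ'=2.7548 (R=2.3333) → pose (-2.8035, 4.1942, 2.7548)
step 4: θ'=0.2548 (R=-0.7500) → pose (-2.7096, 5.6146, 0.2548)
step 5: θ'=2.5048 (R=-0.6667) → pose (-2.9380, 4.4335, 2.5048)
step 6: θ'=0.7548 (R=-0.8571) → pose (-3.0156, 5.7470, 0.7548)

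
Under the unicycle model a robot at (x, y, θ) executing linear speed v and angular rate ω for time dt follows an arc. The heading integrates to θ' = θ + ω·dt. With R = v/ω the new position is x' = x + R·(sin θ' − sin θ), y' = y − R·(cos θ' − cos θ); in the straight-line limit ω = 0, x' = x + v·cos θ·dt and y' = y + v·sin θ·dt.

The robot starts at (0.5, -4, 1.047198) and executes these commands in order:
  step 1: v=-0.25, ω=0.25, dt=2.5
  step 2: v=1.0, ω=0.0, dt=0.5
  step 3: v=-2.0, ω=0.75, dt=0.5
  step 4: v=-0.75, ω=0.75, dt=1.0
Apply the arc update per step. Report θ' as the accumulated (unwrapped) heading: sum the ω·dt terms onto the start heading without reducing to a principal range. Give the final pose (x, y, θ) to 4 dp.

(1.1548, -5.5394, 2.7972)

step 1: θ'=1.6722 (R=-1.0000) → pose (0.3712, -4.6012, 1.6722)
step 2: θ'=1.6722 (straight) → pose (0.3205, -4.1038, 1.6722)
step 3: θ'=2.0472 (R=-2.6667) → pose (0.6038, -5.0567, 2.0472)
step 4: θ'=2.7972 (R=-1.0000) → pose (1.1548, -5.5394, 2.7972)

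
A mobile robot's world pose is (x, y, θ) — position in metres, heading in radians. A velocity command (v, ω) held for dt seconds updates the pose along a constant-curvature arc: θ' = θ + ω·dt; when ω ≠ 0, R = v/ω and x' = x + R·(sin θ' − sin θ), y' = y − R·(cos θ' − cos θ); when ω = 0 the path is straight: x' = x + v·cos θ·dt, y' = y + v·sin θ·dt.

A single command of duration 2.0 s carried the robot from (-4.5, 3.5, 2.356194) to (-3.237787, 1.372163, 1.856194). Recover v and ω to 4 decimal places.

Δθ = 1.856194 − 2.356194 = -0.500000
ω = Δθ/dt = -0.500000/2.0 = -0.2500
R = −Δy/(cos θ' − cos θ) = 5.0000
v = R·ω = 5.0000·-0.2500 = -1.2500

v = -1.2500, ω = -0.2500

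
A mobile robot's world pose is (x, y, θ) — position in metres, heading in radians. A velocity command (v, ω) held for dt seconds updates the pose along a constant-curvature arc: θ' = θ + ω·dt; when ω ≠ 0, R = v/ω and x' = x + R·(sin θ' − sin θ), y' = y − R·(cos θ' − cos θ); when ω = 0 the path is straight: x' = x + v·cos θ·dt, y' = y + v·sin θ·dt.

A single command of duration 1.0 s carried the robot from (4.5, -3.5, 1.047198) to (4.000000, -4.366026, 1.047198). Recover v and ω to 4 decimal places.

Δθ = 1.047198 − 1.047198 = 0.000000
ω = Δθ/dt = 0.000000/1.0 = 0.0000
ω = 0 → v = (Δx·cos θ + Δy·sin θ)/dt = -1.0000

v = -1.0000, ω = 0.0000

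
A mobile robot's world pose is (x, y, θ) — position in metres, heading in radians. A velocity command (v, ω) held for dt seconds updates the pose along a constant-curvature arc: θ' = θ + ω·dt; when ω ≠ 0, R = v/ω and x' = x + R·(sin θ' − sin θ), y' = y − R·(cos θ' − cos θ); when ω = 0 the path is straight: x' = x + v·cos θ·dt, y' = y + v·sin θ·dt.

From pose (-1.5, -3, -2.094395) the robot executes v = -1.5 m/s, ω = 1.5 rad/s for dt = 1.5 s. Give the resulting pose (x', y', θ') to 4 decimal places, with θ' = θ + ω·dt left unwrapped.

(-2.5210, -1.5121, 0.1556)

θ' = -2.0944 + 1.5·1.5 = 0.1556
R = v/ω = -1.5/1.5 = -1.0000
x' = -1.5 + -1.0000·(sin 0.1556 − sin -2.0944) = -2.5210
y' = -3 − -1.0000·(cos 0.1556 − cos -2.0944) = -1.5121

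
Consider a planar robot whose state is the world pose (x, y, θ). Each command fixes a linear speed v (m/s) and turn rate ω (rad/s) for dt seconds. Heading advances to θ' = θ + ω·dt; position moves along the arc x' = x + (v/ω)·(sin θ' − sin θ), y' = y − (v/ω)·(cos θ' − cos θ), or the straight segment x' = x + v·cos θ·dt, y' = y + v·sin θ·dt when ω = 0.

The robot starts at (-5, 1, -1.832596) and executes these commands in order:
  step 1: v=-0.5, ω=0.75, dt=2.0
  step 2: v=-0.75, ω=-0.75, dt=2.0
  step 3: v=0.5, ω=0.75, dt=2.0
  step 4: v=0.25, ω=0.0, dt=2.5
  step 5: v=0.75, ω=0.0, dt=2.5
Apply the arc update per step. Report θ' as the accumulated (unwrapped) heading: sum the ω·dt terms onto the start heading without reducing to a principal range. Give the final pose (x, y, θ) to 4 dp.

step 1: θ'=-0.3326 (R=-0.6667) → pose (-5.4263, 1.8027, -0.3326)
step 2: θ'=-1.8326 (R=1.0000) → pose (-6.0657, 3.0067, -1.8326)
step 3: θ'=-0.3326 (R=0.6667) → pose (-5.6394, 2.2040, -0.3326)
step 4: θ'=-0.3326 (straight) → pose (-5.0487, 2.0000, -0.3326)
step 5: θ'=-0.3326 (straight) → pose (-3.2764, 1.3878, -0.3326)

(-3.2764, 1.3878, -0.3326)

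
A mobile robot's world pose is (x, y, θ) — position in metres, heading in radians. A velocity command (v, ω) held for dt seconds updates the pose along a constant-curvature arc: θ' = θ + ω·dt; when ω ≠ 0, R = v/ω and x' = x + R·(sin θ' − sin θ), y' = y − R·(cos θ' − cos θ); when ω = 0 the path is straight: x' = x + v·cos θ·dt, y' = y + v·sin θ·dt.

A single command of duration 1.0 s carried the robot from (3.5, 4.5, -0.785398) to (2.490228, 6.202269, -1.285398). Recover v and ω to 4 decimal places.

v = -2.0000, ω = -0.5000

Δθ = -1.285398 − -0.785398 = -0.500000
ω = Δθ/dt = -0.500000/1.0 = -0.5000
R = −Δy/(cos θ' − cos θ) = 4.0000
v = R·ω = 4.0000·-0.5000 = -2.0000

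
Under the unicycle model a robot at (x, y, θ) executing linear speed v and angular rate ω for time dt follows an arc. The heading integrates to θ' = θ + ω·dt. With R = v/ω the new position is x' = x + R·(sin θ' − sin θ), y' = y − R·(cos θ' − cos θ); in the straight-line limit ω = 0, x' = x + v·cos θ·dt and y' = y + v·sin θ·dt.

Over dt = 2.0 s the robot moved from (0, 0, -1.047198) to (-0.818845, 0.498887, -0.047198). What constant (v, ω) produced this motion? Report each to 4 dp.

v = -0.5000, ω = 0.5000

Δθ = -0.047198 − -1.047198 = 1.000000
ω = Δθ/dt = 1.000000/2.0 = 0.5000
R = Δx/(sin θ' − sin θ) = -1.0000
v = R·ω = -1.0000·0.5000 = -0.5000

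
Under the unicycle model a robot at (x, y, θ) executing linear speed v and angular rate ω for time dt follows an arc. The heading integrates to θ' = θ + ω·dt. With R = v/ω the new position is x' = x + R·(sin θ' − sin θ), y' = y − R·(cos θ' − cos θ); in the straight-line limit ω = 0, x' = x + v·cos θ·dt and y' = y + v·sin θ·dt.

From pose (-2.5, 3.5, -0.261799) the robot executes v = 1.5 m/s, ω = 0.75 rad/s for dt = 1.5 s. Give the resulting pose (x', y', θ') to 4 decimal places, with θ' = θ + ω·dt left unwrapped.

(-0.4625, 4.1318, 0.8632)

θ' = -0.2618 + 0.75·1.5 = 0.8632
R = v/ω = 1.5/0.75 = 2.0000
x' = -2.5 + 2.0000·(sin 0.8632 − sin -0.2618) = -0.4625
y' = 3.5 − 2.0000·(cos 0.8632 − cos -0.2618) = 4.1318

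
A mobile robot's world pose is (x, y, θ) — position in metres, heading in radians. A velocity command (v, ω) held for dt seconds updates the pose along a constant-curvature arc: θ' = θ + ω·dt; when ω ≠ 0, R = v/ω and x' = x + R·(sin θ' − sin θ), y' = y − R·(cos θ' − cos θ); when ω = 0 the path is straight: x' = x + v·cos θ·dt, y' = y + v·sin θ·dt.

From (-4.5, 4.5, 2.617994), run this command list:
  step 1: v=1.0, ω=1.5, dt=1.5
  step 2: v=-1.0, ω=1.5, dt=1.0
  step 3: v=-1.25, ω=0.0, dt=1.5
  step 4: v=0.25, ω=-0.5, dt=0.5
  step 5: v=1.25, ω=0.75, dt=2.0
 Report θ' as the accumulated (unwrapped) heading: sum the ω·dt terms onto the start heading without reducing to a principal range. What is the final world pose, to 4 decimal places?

step 1: θ'=4.8680 (R=0.6667) → pose (-5.4919, 3.8193, 4.8680)
step 2: θ'=6.3680 (R=-0.6667) → pose (-6.2070, 4.3803, 6.3680)
step 3: θ'=6.3680 (straight) → pose (-8.0753, 4.2215, 6.3680)
step 4: θ'=6.1180 (R=-0.5000) → pose (-7.9507, 4.2164, 6.1180)
step 5: θ'=7.6180 (R=1.6667) → pose (-6.0562, 5.4708, 7.6180)

(-6.0562, 5.4708, 7.6180)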